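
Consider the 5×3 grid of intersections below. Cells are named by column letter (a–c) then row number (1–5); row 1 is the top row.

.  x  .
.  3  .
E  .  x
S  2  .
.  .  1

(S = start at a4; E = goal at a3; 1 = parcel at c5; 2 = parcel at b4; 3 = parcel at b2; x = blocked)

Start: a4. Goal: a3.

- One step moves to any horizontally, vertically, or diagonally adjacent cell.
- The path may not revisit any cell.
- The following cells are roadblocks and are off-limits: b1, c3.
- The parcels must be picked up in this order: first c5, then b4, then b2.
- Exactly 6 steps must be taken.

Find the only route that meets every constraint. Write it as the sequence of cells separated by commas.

a4, b5, c5, b4, b3, b2, a3

The waypoints must appear in the order c5, b4, b2, with no cell reused.
Route from a4: down-right 1 to b5, right 1 to c5, up-left 1 to b4, up 2 to b2, down-left 1 to a3 — 6 moves in all.
Check: order respected (1 at step 2, 2 at step 3, 3 at step 5); 6 moves as required.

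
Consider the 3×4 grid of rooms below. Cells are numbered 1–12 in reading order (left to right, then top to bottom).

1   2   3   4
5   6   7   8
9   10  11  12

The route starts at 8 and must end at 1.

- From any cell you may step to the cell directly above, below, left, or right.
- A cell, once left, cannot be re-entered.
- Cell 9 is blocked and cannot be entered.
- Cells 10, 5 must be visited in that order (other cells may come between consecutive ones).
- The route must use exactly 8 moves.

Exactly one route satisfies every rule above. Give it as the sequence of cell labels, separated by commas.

8, 4, 3, 7, 11, 10, 6, 5, 1

The waypoints must appear in the order 10, 5, with no cell reused.
Route from 8: up 1 to 4, left 1 to 3, down 2 to 11, left 1 to 10, up 1 to 6, left 1 to 5, up 1 to 1 — 8 moves in all.
Check: order respected (10 at step 5, 5 at step 7); 8 moves as required.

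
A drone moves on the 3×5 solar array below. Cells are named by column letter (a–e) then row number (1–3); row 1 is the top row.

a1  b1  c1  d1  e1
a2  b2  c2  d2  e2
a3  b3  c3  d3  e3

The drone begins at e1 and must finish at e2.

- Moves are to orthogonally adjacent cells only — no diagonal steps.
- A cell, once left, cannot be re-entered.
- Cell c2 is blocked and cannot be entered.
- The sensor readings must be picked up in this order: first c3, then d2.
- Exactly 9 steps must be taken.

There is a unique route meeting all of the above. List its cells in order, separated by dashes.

The waypoints must appear in the order c3, d2, with no cell reused.
Route from e1: 3× left (reaching b1), 2× down (reaching b3), 2× right (reaching d3), up to d2, right to e2 — 9 moves in all.
Check: order respected (c3 at step 6, d2 at step 8); 9 moves as required.

e1 - d1 - c1 - b1 - b2 - b3 - c3 - d3 - d2 - e2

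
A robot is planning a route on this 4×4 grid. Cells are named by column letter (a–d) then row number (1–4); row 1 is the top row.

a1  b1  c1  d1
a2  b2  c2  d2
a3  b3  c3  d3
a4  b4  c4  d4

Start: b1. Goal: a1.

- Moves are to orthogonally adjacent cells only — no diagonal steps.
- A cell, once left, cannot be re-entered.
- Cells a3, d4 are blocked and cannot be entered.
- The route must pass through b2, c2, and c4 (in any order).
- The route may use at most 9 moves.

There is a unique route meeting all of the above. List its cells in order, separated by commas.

b1, c1, c2, c3, c4, b4, b3, b2, a2, a1

The 9-move cap with required stops at b2, c2, c4 leaves no slack for detours.
Route from b1: right to c1, 3× down (reaching c4), left to b4, 2× up (reaching b2), left to a2, up to a1 — 9 moves in all.
Check: all required cells visited; 9 ≤ 9 moves.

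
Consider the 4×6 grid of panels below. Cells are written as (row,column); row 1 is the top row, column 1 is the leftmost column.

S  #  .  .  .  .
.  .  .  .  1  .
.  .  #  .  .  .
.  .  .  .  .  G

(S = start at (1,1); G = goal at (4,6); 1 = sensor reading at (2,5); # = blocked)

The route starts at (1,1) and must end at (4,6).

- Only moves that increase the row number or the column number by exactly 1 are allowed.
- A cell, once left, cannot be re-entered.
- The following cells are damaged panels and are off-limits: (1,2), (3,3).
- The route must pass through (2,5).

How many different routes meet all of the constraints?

A right/down-only route from (1,1) to (4,6) makes exactly 3 down-moves and 5 right-moves in some order.
With no other constraints that would be C(8,3) = 56 routes.
Split at (2,5) and multiply the segment counts (each segment already excludes blocked cells): (1,1)→(2,5): 1; (2,5)→(4,6): 3; product = 3.
That gives 3 routes.

3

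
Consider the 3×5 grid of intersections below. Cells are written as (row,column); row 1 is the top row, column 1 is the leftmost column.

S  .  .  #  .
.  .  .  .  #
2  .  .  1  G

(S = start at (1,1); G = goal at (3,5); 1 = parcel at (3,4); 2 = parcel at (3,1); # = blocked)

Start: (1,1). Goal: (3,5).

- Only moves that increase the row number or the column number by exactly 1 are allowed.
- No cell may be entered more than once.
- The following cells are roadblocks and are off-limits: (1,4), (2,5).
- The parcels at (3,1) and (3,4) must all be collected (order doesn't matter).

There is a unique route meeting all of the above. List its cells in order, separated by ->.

(1,1) -> (2,1) -> (3,1) -> (3,2) -> (3,3) -> (3,4) -> (3,5)

Moves only go right or down, so the column and row indices never decrease.
Route from (1,1): 2× down (reaching (3,1)), 4× right (reaching (3,5)) — 6 moves in all.
Check: all required cells visited.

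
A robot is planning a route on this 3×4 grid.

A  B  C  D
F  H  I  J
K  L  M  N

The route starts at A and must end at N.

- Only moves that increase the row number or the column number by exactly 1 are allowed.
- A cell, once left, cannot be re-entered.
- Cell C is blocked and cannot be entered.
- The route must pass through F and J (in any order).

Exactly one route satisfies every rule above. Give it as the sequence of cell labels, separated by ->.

Moves only go right or down, so the column and row indices never decrease.
Route from A: down 1 to F, right 3 to J, down 1 to N — 5 moves in all.
Check: all required cells visited.

A -> F -> H -> I -> J -> N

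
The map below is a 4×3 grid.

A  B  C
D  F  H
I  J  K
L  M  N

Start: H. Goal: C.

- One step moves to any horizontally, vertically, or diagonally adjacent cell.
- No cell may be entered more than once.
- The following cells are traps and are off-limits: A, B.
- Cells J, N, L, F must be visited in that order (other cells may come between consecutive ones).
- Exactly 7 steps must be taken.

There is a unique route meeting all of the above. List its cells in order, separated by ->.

The waypoints must appear in the order J, N, L, F, with no cell reused.
Route from H: down-left 1 to J, down-right 1 to N, left 2 to L, up 1 to I, up-right 2 to C — 7 moves in all.
Check: order respected (J at step 1, N at step 2, L at step 4, F at step 6); 7 moves as required.

H -> J -> N -> M -> L -> I -> F -> C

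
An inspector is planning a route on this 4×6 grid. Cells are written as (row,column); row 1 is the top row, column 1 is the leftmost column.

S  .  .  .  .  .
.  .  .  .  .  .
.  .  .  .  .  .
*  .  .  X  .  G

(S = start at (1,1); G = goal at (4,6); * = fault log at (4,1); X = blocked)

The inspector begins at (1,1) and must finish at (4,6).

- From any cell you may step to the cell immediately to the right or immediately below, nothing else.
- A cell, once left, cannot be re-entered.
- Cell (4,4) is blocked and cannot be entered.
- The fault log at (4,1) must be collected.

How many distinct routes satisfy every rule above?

0

A right/down-only route from (1,1) to (4,6) makes exactly 3 down-moves and 5 right-moves in some order.
With no other constraints that would be C(8,3) = 56 routes.
Split at (4,1) and multiply the segment counts (each segment already excludes blocked cells): (1,1)→(4,1): 1; (4,1)→(4,6): 0; product = 0.
No route satisfies every constraint, so the count is 0.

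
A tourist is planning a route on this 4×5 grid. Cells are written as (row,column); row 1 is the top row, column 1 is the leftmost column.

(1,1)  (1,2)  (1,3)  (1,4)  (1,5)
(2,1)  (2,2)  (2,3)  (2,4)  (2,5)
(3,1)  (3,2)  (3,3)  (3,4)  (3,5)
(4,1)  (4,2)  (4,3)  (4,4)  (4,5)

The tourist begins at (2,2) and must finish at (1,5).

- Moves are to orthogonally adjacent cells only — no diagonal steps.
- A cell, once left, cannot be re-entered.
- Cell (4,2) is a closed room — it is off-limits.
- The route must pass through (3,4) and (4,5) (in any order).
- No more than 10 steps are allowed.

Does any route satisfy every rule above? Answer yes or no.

yes

One route that works: (2,2) → (3,2) → (3,3) → (3,4) → (4,4) → (4,5) → (3,5) → (2,5) → (1,5).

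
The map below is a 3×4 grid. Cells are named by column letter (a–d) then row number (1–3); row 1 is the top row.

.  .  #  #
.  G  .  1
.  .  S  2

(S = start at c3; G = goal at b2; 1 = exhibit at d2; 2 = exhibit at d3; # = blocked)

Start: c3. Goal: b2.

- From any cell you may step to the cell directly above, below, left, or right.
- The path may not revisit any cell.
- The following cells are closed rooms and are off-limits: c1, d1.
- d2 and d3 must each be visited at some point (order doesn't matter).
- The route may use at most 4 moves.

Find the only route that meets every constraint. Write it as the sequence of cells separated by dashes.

c3 - d3 - d2 - c2 - b2

Any route must reach d2 and d3 and still end at b2 within 4 moves, so the order of the required stops is forced.
Route from c3: right 1 to d3, up 1 to d2, left 2 to b2 — 4 moves in all.
Check: all required cells visited; 4 ≤ 4 moves.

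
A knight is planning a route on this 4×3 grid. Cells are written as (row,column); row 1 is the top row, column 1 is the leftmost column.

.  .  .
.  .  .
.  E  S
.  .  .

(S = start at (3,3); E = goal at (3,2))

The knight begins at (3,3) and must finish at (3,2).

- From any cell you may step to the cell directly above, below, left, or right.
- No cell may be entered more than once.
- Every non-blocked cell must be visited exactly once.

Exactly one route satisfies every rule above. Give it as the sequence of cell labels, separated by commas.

(3,3), (4,3), (4,2), (4,1), (3,1), (2,1), (1,1), (1,2), (1,3), (2,3), (2,2), (3,2)

Need to visit all 12 open cells exactly once, starting at (3,3) and ending at (3,2).
Route from (3,3): down 1 to (4,3), left 2 to (4,1), up 3 to (1,1), right 2 to (1,3), down 1 to (2,3), left 1 to (2,2), down 1 to (3,2) — 11 moves in all.
Check: all 12 open cells covered.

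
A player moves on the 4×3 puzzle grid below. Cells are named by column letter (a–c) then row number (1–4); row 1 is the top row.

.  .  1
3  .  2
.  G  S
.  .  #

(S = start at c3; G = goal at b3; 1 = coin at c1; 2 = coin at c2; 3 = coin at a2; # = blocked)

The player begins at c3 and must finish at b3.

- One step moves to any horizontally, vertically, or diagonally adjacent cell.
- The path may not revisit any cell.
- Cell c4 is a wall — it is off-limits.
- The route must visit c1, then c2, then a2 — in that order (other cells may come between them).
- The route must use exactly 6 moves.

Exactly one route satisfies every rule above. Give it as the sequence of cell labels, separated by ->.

c3 -> b2 -> c1 -> c2 -> b1 -> a2 -> b3

The waypoints must appear in the order c1, c2, a2, with no cell reused.
Route from c3: up-left to b2, up-right to c1, down to c2, up-left to b1, down-left to a2, down-right to b3 — 6 moves in all.
Check: order respected (1 at step 2, 2 at step 3, 3 at step 5); 6 moves as required.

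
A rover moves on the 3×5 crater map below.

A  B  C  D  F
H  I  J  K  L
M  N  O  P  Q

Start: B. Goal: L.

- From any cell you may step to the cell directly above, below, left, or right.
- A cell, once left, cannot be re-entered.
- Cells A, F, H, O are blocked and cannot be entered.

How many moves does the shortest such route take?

The Manhattan distance from B to L is |1−2| + |2−5| = 4, so at least 4 moves are needed.
A route of 4 moves achieves this: B → I → J → K → L.
Since 4 matches the lower bound, it is optimal.

4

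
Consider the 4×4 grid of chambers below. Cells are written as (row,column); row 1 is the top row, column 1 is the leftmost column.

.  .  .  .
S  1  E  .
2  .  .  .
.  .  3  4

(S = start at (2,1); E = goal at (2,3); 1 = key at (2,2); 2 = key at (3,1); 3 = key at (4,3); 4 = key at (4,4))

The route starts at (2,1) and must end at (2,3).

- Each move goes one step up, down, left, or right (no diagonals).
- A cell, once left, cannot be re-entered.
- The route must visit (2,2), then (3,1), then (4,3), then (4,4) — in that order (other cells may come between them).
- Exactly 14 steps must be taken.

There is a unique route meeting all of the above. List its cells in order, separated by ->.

The waypoints must appear in the order (2,2), (3,1), (4,3), (4,4), with no cell reused.
Route from (2,1): up 1 to (1,1), right 1 to (1,2), down 2 to (3,2), left 1 to (3,1), down 1 to (4,1), right 3 to (4,4), up 3 to (1,4), left 1 to (1,3), down 1 to (2,3) — 14 moves in all.
Check: order respected (1 at step 3, 2 at step 5, 3 at step 8, 4 at step 9); 14 moves as required.

(2,1) -> (1,1) -> (1,2) -> (2,2) -> (3,2) -> (3,1) -> (4,1) -> (4,2) -> (4,3) -> (4,4) -> (3,4) -> (2,4) -> (1,4) -> (1,3) -> (2,3)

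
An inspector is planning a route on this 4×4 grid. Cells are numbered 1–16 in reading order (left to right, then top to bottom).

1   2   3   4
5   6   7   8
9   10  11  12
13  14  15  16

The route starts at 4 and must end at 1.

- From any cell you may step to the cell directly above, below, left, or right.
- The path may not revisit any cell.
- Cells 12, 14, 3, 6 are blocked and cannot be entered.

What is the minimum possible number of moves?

The Manhattan distance from 4 to 1 is |1−1| + |4−1| = 3, so at least 3 moves are needed.
That bound ignores the blocked cells. Measuring each leg by the fewest moves that actually steer around them (4→1: 7) raises the lower bound to 7.
A route of 7 moves exists: 4 → 8 → 7 → 11 → 10 → 9 → 5 → 1.
Since 7 matches that lower bound, it is optimal.

7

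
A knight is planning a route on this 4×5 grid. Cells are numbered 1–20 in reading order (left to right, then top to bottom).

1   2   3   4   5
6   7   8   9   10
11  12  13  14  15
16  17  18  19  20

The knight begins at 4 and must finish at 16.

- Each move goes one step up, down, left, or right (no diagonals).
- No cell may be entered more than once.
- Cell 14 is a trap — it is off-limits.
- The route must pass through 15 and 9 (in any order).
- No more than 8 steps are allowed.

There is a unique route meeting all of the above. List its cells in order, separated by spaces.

The budget equals the shortest possible length, so every move has to be on a shortest route through the required cells.
Route from 4: down to 9, right to 10, 2× down (reaching 20), 4× left (reaching 16) — 8 moves in all.
Check: all required cells visited; 8 ≤ 8 moves.

4 9 10 15 20 19 18 17 16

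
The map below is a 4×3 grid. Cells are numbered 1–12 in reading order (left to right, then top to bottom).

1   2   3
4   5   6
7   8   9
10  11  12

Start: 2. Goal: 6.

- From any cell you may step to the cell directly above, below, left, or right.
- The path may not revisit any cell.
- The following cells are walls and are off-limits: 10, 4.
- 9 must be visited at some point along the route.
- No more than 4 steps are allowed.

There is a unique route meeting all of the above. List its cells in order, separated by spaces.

The 4-move cap with required stops at 9 leaves no slack for detours.
Route from 2: 2× down (reaching 8), right to 9, up to 6 — 4 moves in all.
Check: all required cells visited; 4 ≤ 4 moves.

2 5 8 9 6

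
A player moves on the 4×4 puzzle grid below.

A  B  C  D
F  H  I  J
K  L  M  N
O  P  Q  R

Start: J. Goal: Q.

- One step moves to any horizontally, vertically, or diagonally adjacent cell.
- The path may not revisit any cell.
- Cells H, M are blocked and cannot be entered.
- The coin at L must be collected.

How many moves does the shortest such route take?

Any route passes through L somewhere between J and Q. Summing Chebyshev distances along the two legs (J → L → Q) gives a lower bound of 2 + 1 = 3 moves.
A route of 3 moves achieves this: J → I → L → Q.
Since 3 matches the lower bound, it is optimal.

3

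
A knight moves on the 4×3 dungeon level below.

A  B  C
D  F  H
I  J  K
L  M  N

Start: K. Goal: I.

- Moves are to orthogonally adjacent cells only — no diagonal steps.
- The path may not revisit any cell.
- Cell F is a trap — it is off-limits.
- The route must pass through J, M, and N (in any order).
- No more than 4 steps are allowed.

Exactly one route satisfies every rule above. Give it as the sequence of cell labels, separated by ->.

K -> N -> M -> J -> I

Any route must reach J, M, and N and still end at I within 4 moves, so the order of the required stops is forced.
Route from K: down to N, left to M, up to J, left to I — 4 moves in all.
Check: all required cells visited; 4 ≤ 4 moves.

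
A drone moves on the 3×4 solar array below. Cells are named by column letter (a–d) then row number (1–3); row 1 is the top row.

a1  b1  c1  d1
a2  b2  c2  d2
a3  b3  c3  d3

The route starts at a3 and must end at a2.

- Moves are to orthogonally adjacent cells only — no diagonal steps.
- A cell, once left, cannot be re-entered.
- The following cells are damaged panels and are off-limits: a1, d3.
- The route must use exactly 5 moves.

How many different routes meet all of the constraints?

Need simple routes of exactly 5 moves from a3 to a2 (Manhattan distance 1, so 2 moves are spent on a detour and 2 undoing it).
Enumerating: a3 b3 c3 c2 b2 a2.
That gives 1 route.

1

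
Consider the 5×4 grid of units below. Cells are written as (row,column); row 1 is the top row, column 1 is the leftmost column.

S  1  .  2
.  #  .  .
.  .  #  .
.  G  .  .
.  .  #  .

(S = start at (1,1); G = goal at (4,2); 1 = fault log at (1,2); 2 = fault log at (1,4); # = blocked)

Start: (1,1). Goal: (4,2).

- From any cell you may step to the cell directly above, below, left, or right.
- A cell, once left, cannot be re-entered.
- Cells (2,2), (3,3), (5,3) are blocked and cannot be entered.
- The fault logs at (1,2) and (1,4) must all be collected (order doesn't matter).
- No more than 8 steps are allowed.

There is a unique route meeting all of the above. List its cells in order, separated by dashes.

The budget equals the shortest possible length, so every move has to be on a shortest route through the required cells.
Route from (1,1): right 3 to (1,4), down 3 to (4,4), left 2 to (4,2) — 8 moves in all.
Check: all required cells visited; 8 ≤ 8 moves.

(1,1) - (1,2) - (1,3) - (1,4) - (2,4) - (3,4) - (4,4) - (4,3) - (4,2)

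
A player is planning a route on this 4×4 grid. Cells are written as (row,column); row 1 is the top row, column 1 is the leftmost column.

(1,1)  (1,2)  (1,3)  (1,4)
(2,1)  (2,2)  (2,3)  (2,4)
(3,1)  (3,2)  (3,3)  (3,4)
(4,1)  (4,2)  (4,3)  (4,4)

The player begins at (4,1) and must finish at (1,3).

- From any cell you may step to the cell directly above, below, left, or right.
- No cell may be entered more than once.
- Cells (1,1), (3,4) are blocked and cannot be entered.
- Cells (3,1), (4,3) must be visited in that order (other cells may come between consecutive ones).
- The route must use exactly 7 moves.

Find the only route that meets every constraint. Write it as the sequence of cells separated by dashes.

(4,1) - (3,1) - (3,2) - (4,2) - (4,3) - (3,3) - (2,3) - (1,3)

The waypoints must appear in the order (3,1), (4,3), with no cell reused.
Route from (4,1): up to (3,1), right to (3,2), down to (4,2), right to (4,3), 3× up (reaching (1,3)) — 7 moves in all.
Check: order respected ((3,1) at step 1, (4,3) at step 4); 7 moves as required.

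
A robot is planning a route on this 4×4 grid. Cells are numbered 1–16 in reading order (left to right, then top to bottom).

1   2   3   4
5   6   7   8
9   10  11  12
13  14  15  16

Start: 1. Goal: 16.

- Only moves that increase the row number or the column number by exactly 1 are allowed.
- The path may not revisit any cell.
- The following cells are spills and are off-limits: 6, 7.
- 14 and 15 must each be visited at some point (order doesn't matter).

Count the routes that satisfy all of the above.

A right/down-only route from 1 to 16 makes exactly 3 down-moves and 3 right-moves in some order.
With no other constraints that would be C(6,3) = 20 routes.
A monotone route can only reach the required cells in the order 14, 15, so split there and multiply the segment counts (each segment already excludes blocked cells): 1→14: 2; 14→15: 1; 15→16: 1; product = 2.
That gives 2 routes.

2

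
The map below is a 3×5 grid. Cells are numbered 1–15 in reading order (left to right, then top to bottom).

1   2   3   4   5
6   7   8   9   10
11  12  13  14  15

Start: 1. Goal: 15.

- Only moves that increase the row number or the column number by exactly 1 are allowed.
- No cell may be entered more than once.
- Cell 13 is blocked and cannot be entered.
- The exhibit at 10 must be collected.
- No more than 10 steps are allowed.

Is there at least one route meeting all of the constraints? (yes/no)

yes

One route that works: 1 → 6 → 7 → 8 → 9 → 10 → 15.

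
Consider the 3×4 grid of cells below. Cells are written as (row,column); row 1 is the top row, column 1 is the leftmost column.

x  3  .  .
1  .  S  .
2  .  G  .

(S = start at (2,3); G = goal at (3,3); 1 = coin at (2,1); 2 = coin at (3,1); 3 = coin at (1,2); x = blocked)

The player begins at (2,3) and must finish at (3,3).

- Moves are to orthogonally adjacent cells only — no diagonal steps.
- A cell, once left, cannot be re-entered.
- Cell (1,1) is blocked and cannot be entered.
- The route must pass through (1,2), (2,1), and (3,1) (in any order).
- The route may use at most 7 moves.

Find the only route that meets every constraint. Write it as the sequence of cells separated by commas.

Any route must reach (1,2), (2,1), and (3,1) and still end at (3,3) within 7 moves, so the order of the required stops is forced.
Route from (2,3): up to (1,3), left to (1,2), down to (2,2), left to (2,1), down to (3,1), 2× right (reaching (3,3)) — 7 moves in all.
Check: all required cells visited; 7 ≤ 7 moves.

(2,3), (1,3), (1,2), (2,2), (2,1), (3,1), (3,2), (3,3)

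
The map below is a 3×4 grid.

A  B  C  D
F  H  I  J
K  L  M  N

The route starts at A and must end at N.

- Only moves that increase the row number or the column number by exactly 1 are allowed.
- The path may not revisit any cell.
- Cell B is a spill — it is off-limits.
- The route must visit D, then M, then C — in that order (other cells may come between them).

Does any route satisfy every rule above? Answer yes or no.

no

M lies to the left of D, so going from D to M would need a leftward move — but moves only go right/down, so D cannot be visited before M.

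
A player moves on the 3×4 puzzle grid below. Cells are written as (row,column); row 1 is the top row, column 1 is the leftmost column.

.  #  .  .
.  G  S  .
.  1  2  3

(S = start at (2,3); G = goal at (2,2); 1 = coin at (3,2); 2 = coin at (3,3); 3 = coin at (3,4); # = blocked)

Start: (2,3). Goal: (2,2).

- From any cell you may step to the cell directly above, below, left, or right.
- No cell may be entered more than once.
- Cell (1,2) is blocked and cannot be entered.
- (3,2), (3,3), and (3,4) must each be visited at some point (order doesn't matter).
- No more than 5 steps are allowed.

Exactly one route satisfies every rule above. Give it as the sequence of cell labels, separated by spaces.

(2,3) (2,4) (3,4) (3,3) (3,2) (2,2)

The budget equals the shortest possible length, so every move has to be on a shortest route through the required cells.
Route from (2,3): right to (2,4), down to (3,4), 2× left (reaching (3,2)), up to (2,2) — 5 moves in all.
Check: all required cells visited; 5 ≤ 5 moves.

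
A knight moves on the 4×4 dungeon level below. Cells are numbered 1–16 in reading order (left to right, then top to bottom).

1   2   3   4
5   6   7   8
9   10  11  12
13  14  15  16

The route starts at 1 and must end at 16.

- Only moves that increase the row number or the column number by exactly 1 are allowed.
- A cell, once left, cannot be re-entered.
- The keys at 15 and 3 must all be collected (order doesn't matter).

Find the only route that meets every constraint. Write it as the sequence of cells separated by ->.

1 -> 2 -> 3 -> 7 -> 11 -> 15 -> 16

Moves only go right or down, so the column and row indices never decrease.
Route from 1: right 2 to 3, down 3 to 15, right 1 to 16 — 6 moves in all.
Check: all required cells visited.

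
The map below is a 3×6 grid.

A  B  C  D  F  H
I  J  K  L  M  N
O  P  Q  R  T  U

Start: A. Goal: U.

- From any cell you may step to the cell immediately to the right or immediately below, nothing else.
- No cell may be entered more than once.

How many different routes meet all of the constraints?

A right/down-only route from A to U makes exactly 2 down-moves and 5 right-moves in some order.
With no other constraints that would be C(7,2) = 21 routes.
That gives 21 routes.

21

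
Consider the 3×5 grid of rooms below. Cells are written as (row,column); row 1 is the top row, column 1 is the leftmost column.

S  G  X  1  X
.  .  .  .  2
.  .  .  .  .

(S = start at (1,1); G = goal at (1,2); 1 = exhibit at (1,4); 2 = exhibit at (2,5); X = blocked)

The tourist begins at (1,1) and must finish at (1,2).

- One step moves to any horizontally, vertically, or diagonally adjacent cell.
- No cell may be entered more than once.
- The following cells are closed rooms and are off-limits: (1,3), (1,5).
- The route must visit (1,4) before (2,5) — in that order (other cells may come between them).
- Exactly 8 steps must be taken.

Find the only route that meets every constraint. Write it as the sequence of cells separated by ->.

(1,1) -> (2,2) -> (3,3) -> (2,4) -> (1,4) -> (2,5) -> (3,4) -> (2,3) -> (1,2)

The waypoints must appear in the order (1,4), (2,5), with no cell reused.
Route from (1,1): 2× down-right (reaching (3,3)), up-right to (2,4), up to (1,4), down-right to (2,5), down-left to (3,4), 2× up-left (reaching (1,2)) — 8 moves in all.
Check: order respected (1 at step 4, 2 at step 5); 8 moves as required.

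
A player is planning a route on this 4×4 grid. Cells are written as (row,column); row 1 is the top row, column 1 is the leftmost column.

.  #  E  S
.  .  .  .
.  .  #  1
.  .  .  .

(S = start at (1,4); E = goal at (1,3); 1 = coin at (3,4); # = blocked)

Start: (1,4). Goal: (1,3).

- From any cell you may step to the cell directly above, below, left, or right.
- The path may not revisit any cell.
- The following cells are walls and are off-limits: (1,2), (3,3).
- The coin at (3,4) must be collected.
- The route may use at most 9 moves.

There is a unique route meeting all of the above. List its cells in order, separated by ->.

(1,4) -> (2,4) -> (3,4) -> (4,4) -> (4,3) -> (4,2) -> (3,2) -> (2,2) -> (2,3) -> (1,3)

The 9-move cap with required stops at (3,4) leaves no slack for detours.
Route from (1,4): 3× down (reaching (4,4)), 2× left (reaching (4,2)), 2× up (reaching (2,2)), right to (2,3), up to (1,3) — 9 moves in all.
Check: all required cells visited; 9 ≤ 9 moves.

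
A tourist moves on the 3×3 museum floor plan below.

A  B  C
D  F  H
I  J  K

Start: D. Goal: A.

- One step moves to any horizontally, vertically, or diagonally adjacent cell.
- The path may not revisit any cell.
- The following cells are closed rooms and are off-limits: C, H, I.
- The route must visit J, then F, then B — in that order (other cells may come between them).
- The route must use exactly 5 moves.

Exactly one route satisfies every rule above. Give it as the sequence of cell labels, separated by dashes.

D - J - K - F - B - A

The waypoints must appear in the order J, F, B, with no cell reused.
Route from D: down-right 1 to J, right 1 to K, up-left 1 to F, up 1 to B, left 1 to A — 5 moves in all.
Check: order respected (J at step 1, F at step 3, B at step 4); 5 moves as required.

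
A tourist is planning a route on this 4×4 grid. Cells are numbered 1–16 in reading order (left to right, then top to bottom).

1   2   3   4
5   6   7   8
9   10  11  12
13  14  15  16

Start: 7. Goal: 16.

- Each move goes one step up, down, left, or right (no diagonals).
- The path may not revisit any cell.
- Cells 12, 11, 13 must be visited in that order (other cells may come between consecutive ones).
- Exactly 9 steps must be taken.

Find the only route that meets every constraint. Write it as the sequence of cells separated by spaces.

The waypoints must appear in the order 12, 11, 13, with no cell reused.
Route from 7: right 1 to 8, down 1 to 12, left 3 to 9, down 1 to 13, right 3 to 16 — 9 moves in all.
Check: order respected (12 at step 2, 11 at step 3, 13 at step 6); 9 moves as required.

7 8 12 11 10 9 13 14 15 16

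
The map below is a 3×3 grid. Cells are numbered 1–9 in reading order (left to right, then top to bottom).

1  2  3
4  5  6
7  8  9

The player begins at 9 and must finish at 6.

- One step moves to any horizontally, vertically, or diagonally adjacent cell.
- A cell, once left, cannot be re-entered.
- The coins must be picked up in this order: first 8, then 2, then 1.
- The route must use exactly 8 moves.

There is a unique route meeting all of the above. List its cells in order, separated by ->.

9 -> 8 -> 7 -> 4 -> 2 -> 1 -> 5 -> 3 -> 6

The waypoints must appear in the order 8, 2, 1, with no cell reused.
Route from 9: left 2 to 7, up 1 to 4, up-right 1 to 2, left 1 to 1, down-right 1 to 5, up-right 1 to 3, down 1 to 6 — 8 moves in all.
Check: order respected (8 at step 1, 2 at step 4, 1 at step 5); 8 moves as required.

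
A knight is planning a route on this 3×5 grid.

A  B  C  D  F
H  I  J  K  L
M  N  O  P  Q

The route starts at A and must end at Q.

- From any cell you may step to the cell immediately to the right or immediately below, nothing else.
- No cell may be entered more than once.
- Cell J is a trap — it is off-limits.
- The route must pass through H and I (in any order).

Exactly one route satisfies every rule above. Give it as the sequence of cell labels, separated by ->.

Moves only go right or down, so the column and row indices never decrease.
Route from A: down 1 to H, right 1 to I, down 1 to N, right 3 to Q — 6 moves in all.
Check: all required cells visited.

A -> H -> I -> N -> O -> P -> Q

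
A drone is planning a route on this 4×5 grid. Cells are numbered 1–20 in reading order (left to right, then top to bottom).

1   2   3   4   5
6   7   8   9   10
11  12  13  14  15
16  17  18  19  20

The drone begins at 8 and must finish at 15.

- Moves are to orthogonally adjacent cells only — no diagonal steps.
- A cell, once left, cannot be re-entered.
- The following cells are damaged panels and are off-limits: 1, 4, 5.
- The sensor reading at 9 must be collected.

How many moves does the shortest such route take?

Any route passes through 9 somewhere between 8 and 15. Summing Manhattan distances along the two legs (8 → 9 → 15) gives a lower bound of 1 + 2 = 3 moves.
A route of 3 moves achieves this: 8 → 9 → 14 → 15.
Since 3 matches the lower bound, it is optimal.

3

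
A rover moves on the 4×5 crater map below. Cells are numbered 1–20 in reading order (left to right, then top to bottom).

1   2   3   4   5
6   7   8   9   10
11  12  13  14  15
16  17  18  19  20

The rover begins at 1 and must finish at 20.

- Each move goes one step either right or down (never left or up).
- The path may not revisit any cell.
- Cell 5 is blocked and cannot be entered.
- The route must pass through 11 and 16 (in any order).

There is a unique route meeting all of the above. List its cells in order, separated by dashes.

Moves only go right or down, so the column and row indices never decrease.
Route from 1: 3× down (reaching 16), 4× right (reaching 20) — 7 moves in all.
Check: all required cells visited.

1 - 6 - 11 - 16 - 17 - 18 - 19 - 20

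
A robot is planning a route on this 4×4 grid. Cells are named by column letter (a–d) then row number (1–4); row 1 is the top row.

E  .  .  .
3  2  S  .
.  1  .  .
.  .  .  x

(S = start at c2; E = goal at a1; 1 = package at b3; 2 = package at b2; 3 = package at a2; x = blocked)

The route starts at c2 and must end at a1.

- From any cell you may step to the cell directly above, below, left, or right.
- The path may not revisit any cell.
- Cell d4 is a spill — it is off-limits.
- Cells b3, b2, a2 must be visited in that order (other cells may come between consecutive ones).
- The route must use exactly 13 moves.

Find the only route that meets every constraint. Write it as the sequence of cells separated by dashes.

c2 - c1 - d1 - d2 - d3 - c3 - c4 - b4 - a4 - a3 - b3 - b2 - a2 - a1

The waypoints must appear in the order b3, b2, a2, with no cell reused.
Route from c2: up to c1, right to d1, 2× down (reaching d3), left to c3, down to c4, 2× left (reaching a4), up to a3, right to b3, up to b2, left to a2, up to a1 — 13 moves in all.
Check: order respected (1 at step 10, 2 at step 11, 3 at step 12); 13 moves as required.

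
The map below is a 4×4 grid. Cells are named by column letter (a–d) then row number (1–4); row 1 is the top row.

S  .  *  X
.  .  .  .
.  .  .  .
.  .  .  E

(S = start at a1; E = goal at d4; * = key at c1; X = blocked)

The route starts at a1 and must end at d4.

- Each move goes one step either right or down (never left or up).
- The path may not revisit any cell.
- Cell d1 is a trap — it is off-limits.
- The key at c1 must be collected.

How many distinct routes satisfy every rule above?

A right/down-only route from a1 to d4 makes exactly 3 down-moves and 3 right-moves in some order.
With no other constraints that would be C(6,3) = 20 routes.
Split at c1 and multiply the segment counts (each segment already excludes blocked cells): a1→c1: 1; c1→d4: 3; product = 3.
That gives 3 routes.

3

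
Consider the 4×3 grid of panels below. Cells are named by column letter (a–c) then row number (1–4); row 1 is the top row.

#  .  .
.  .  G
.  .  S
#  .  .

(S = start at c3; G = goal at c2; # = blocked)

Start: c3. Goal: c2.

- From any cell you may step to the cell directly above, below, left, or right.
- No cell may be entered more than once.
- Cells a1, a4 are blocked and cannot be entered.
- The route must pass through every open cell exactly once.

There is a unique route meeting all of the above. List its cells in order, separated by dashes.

c3 - c4 - b4 - b3 - a3 - a2 - b2 - b1 - c1 - c2

Need to visit all 10 open cells exactly once, starting at c3 and ending at c2.
Route from c3: down to c4, left to b4, up to b3, left to a3, up to a2, right to b2, up to b1, right to c1, down to c2 — 9 moves in all.
Check: all 10 open cells covered.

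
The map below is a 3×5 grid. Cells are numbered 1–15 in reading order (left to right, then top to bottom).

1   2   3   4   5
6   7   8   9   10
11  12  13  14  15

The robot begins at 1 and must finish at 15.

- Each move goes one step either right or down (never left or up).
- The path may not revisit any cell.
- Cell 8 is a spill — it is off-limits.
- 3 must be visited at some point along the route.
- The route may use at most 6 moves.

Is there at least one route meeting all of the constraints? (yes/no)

One route that works: 1 → 2 → 3 → 4 → 9 → 14 → 15.

yes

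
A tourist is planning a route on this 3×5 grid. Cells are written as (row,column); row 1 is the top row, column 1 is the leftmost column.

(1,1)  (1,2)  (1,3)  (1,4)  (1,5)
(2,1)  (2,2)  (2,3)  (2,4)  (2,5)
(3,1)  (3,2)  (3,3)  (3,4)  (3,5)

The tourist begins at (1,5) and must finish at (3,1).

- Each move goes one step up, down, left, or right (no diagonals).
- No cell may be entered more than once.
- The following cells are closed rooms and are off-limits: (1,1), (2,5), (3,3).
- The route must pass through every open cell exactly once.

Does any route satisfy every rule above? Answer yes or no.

Cell (3,5) has only one open neighbour but is neither the start nor the goal, so a Hamiltonian route would have to both enter and leave it through the same neighbour — impossible without revisiting.

no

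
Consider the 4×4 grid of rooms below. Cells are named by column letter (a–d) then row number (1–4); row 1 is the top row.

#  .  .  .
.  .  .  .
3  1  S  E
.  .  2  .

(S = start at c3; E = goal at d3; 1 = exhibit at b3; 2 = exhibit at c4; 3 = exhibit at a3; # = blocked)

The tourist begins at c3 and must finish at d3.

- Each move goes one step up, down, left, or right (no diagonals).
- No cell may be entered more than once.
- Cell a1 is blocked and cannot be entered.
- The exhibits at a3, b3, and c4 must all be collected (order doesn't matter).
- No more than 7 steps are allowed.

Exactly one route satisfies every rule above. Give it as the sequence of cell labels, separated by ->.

The budget equals the shortest possible length, so every move has to be on a shortest route through the required cells.
Route from c3: left 2 to a3, down 1 to a4, right 3 to d4, up 1 to d3 — 7 moves in all.
Check: all required cells visited; 7 ≤ 7 moves.

c3 -> b3 -> a3 -> a4 -> b4 -> c4 -> d4 -> d3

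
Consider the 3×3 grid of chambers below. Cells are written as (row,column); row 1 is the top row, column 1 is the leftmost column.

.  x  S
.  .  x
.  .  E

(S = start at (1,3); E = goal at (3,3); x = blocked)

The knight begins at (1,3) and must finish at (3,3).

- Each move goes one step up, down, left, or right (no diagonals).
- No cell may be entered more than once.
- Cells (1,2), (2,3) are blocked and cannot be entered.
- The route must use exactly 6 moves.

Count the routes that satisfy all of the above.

Need simple routes of exactly 6 moves from (1,3) to (3,3) (Manhattan distance 2, so 2 moves are spent on a detour and 2 undoing it).
No route satisfies every constraint, so the count is 0.

0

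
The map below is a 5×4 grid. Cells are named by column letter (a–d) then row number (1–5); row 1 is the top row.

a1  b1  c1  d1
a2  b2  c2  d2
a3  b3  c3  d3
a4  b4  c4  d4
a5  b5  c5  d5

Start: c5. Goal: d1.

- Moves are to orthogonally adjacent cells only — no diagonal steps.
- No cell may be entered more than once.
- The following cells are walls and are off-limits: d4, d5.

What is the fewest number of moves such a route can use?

The Manhattan distance from c5 to d1 is |5−1| + |3−4| = 5, so at least 5 moves are needed.
A route of 5 moves achieves this: c5 → c4 → c3 → c2 → c1 → d1.
Since 5 matches the lower bound, it is optimal.

5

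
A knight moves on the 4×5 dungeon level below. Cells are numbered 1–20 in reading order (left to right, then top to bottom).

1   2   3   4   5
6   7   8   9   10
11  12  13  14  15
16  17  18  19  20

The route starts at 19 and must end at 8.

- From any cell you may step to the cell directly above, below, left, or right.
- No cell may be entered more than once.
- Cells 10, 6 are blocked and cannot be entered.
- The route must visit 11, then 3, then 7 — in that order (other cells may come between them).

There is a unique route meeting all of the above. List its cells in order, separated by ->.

19 -> 18 -> 17 -> 16 -> 11 -> 12 -> 13 -> 14 -> 9 -> 4 -> 3 -> 2 -> 7 -> 8

The waypoints must appear in the order 11, 3, 7, with no cell reused.
Route from 19: 3× left (reaching 16), up to 11, 3× right (reaching 14), 2× up (reaching 4), 2× left (reaching 2), down to 7, right to 8 — 13 moves in all.
Check: order respected (11 at step 4, 3 at step 10, 7 at step 12).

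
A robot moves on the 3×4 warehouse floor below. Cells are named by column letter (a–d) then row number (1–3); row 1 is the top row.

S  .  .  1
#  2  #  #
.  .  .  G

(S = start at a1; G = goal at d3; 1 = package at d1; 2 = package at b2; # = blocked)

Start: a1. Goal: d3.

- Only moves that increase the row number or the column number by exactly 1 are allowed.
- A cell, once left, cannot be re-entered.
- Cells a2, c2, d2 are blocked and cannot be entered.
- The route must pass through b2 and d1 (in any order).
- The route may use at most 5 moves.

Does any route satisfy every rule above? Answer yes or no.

no

b2 is below but to the left of d1: going d1 → b2 would need a leftward move and b2 → d1 an upward move, so no right/down-only route can visit both required cells.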